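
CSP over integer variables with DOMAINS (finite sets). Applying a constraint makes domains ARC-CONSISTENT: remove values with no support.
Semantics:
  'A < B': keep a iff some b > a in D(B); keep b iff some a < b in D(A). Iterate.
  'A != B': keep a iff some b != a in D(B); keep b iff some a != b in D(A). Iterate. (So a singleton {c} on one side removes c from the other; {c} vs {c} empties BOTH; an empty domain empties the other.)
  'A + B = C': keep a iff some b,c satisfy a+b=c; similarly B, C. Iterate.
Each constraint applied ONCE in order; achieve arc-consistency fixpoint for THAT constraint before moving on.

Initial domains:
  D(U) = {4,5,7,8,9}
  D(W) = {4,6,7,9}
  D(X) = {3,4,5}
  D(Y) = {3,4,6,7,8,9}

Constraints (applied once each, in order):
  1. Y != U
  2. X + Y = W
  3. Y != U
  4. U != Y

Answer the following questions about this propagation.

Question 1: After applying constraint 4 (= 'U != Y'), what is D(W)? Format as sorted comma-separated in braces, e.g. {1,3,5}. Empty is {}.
Constraint 1 (Y != U) on D(Y)={3,4,6,7,8,9} D(U)={4,5,7,8,9}: no change
Constraint 2 (X + Y = W) on D(X)={3,4,5} D(Y)={3,4,6,7,8,9} D(W)={4,6,7,9}: Y {3,4,6,7,8,9}->{3,4,6}; W {4,6,7,9}->{6,7,9}
Constraint 3 (Y != U) on D(Y)={3,4,6} D(U)={4,5,7,8,9}: no change
Constraint 4 (U != Y) on D(U)={4,5,7,8,9} D(Y)={3,4,6}: no change
So after constraint 4: D(W) = {6,7,9}

Answer: {6,7,9}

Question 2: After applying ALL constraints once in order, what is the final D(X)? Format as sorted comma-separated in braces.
Answer: {3,4,5}

Derivation:
Constraint 1 (Y != U) on D(Y)={3,4,6,7,8,9} D(U)={4,5,7,8,9}: no change
Constraint 2 (X + Y = W) on D(X)={3,4,5} D(Y)={3,4,6,7,8,9} D(W)={4,6,7,9}: Y {3,4,6,7,8,9}->{3,4,6}; W {4,6,7,9}->{6,7,9}
Constraint 3 (Y != U) on D(Y)={3,4,6} D(U)={4,5,7,8,9}: no change
Constraint 4 (U != Y) on D(U)={4,5,7,8,9} D(Y)={3,4,6}: no change
So after all 4 constraints: D(X) = {3,4,5}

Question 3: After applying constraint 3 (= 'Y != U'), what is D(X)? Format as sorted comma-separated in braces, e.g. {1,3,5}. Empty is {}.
Constraint 1 (Y != U) on D(Y)={3,4,6,7,8,9} D(U)={4,5,7,8,9}: no change
Constraint 2 (X + Y = W) on D(X)={3,4,5} D(Y)={3,4,6,7,8,9} D(W)={4,6,7,9}: Y {3,4,6,7,8,9}->{3,4,6}; W {4,6,7,9}->{6,7,9}
Constraint 3 (Y != U) on D(Y)={3,4,6} D(U)={4,5,7,8,9}: no change
So after constraint 3: D(X) = {3,4,5}

Answer: {3,4,5}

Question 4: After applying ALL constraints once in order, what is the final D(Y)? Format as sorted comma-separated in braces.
Constraint 1 (Y != U) on D(Y)={3,4,6,7,8,9} D(U)={4,5,7,8,9}: no change
Constraint 2 (X + Y = W) on D(X)={3,4,5} D(Y)={3,4,6,7,8,9} D(W)={4,6,7,9}: Y {3,4,6,7,8,9}->{3,4,6}; W {4,6,7,9}->{6,7,9}
Constraint 3 (Y != U) on D(Y)={3,4,6} D(U)={4,5,7,8,9}: no change
Constraint 4 (U != Y) on D(U)={4,5,7,8,9} D(Y)={3,4,6}: no change
So after all 4 constraints: D(Y) = {3,4,6}

Answer: {3,4,6}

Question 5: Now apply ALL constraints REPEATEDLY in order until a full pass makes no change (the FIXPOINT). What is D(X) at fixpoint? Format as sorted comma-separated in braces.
Answer: {3,4,5}

Derivation:
pass 0 (initial): D(X)={3,4,5}
pass 1: W {4,6,7,9}->{6,7,9}; Y {3,4,6,7,8,9}->{3,4,6}
pass 2: no change
Fixpoint after 2 passes: D(X) = {3,4,5}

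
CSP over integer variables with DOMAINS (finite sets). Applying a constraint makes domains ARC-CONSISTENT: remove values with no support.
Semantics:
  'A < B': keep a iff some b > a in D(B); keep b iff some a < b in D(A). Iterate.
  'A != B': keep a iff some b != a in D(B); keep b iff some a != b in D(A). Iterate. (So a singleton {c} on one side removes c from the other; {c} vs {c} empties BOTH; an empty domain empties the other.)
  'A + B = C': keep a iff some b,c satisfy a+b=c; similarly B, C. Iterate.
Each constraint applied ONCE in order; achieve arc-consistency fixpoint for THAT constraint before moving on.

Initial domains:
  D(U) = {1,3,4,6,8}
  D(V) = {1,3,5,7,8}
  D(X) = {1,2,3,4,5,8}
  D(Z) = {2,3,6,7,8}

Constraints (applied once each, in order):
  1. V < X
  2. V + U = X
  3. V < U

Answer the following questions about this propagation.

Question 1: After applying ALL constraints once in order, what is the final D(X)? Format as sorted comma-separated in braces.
Answer: {2,4,5,8}

Derivation:
Constraint 1 (V < X) on D(V)={1,3,5,7,8} D(X)={1,2,3,4,5,8}: V {1,3,5,7,8}->{1,3,5,7}; X {1,2,3,4,5,8}->{2,3,4,5,8}
Constraint 2 (V + U = X) on D(V)={1,3,5,7} D(U)={1,3,4,6,8} D(X)={2,3,4,5,8}: U {1,3,4,6,8}->{1,3,4}; X {2,3,4,5,8}->{2,4,5,8}
Constraint 3 (V < U) on D(V)={1,3,5,7} D(U)={1,3,4}: V {1,3,5,7}->{1,3}; U {1,3,4}->{3,4}
So after all 3 constraints: D(X) = {2,4,5,8}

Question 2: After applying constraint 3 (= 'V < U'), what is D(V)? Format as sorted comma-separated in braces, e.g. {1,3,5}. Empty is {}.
Constraint 1 (V < X) on D(V)={1,3,5,7,8} D(X)={1,2,3,4,5,8}: V {1,3,5,7,8}->{1,3,5,7}; X {1,2,3,4,5,8}->{2,3,4,5,8}
Constraint 2 (V + U = X) on D(V)={1,3,5,7} D(U)={1,3,4,6,8} D(X)={2,3,4,5,8}: U {1,3,4,6,8}->{1,3,4}; X {2,3,4,5,8}->{2,4,5,8}
Constraint 3 (V < U) on D(V)={1,3,5,7} D(U)={1,3,4}: V {1,3,5,7}->{1,3}; U {1,3,4}->{3,4}
So after constraint 3: D(V) = {1,3}

Answer: {1,3}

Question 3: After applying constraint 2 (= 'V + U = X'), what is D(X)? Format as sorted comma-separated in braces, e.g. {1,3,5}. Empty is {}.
Constraint 1 (V < X) on D(V)={1,3,5,7,8} D(X)={1,2,3,4,5,8}: V {1,3,5,7,8}->{1,3,5,7}; X {1,2,3,4,5,8}->{2,3,4,5,8}
Constraint 2 (V + U = X) on D(V)={1,3,5,7} D(U)={1,3,4,6,8} D(X)={2,3,4,5,8}: U {1,3,4,6,8}->{1,3,4}; X {2,3,4,5,8}->{2,4,5,8}
So after constraint 2: D(X) = {2,4,5,8}

Answer: {2,4,5,8}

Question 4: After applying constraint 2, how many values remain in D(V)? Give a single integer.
Constraint 1 (V < X) on D(V)={1,3,5,7,8} D(X)={1,2,3,4,5,8}: V {1,3,5,7,8}->{1,3,5,7}; X {1,2,3,4,5,8}->{2,3,4,5,8}
Constraint 2 (V + U = X) on D(V)={1,3,5,7} D(U)={1,3,4,6,8} D(X)={2,3,4,5,8}: U {1,3,4,6,8}->{1,3,4}; X {2,3,4,5,8}->{2,4,5,8}
So after constraint 2: D(V)={1,3,5,7}, size = 4

Answer: 4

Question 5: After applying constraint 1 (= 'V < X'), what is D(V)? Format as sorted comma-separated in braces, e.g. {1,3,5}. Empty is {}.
Answer: {1,3,5,7}

Derivation:
Constraint 1 (V < X) on D(V)={1,3,5,7,8} D(X)={1,2,3,4,5,8}: V {1,3,5,7,8}->{1,3,5,7}; X {1,2,3,4,5,8}->{2,3,4,5,8}
So after constraint 1: D(V) = {1,3,5,7}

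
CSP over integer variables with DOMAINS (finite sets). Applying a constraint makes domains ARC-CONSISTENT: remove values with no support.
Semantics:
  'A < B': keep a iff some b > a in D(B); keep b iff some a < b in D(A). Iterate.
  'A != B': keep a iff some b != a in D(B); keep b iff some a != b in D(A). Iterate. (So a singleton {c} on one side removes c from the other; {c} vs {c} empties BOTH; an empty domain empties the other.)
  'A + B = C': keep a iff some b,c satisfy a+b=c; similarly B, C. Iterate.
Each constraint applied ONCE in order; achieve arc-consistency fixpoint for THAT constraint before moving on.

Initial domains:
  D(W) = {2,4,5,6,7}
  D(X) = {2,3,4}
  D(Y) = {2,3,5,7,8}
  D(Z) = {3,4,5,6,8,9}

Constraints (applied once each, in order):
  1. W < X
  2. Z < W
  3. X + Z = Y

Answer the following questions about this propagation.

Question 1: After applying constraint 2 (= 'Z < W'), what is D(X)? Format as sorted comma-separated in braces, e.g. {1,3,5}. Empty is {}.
Constraint 1 (W < X) on D(W)={2,4,5,6,7} D(X)={2,3,4}: W {2,4,5,6,7}->{2}; X {2,3,4}->{3,4}
Constraint 2 (Z < W) on D(Z)={3,4,5,6,8,9} D(W)={2}: Z {3,4,5,6,8,9}->{}; W {2}->{}
So after constraint 2: D(X) = {3,4}

Answer: {3,4}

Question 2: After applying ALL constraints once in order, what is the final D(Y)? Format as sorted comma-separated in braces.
Answer: {}

Derivation:
Constraint 1 (W < X) on D(W)={2,4,5,6,7} D(X)={2,3,4}: W {2,4,5,6,7}->{2}; X {2,3,4}->{3,4}
Constraint 2 (Z < W) on D(Z)={3,4,5,6,8,9} D(W)={2}: Z {3,4,5,6,8,9}->{}; W {2}->{}
Constraint 3 (X + Z = Y) on D(X)={3,4} D(Z)={} D(Y)={2,3,5,7,8}: X {3,4}->{}; Y {2,3,5,7,8}->{}
So after all 3 constraints: D(Y) = {}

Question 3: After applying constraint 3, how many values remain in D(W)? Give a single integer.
Answer: 0

Derivation:
Constraint 1 (W < X) on D(W)={2,4,5,6,7} D(X)={2,3,4}: W {2,4,5,6,7}->{2}; X {2,3,4}->{3,4}
Constraint 2 (Z < W) on D(Z)={3,4,5,6,8,9} D(W)={2}: Z {3,4,5,6,8,9}->{}; W {2}->{}
Constraint 3 (X + Z = Y) on D(X)={3,4} D(Z)={} D(Y)={2,3,5,7,8}: X {3,4}->{}; Y {2,3,5,7,8}->{}
So after constraint 3: D(W)={}, size = 0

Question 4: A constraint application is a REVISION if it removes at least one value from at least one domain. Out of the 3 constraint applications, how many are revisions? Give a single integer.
Answer: 3

Derivation:
Constraint 1 (W < X) on D(W)={2,4,5,6,7} D(X)={2,3,4}: W {2,4,5,6,7}->{2}; X {2,3,4}->{3,4} => REVISION
Constraint 2 (Z < W) on D(Z)={3,4,5,6,8,9} D(W)={2}: Z {3,4,5,6,8,9}->{}; W {2}->{} => REVISION
Constraint 3 (X + Z = Y) on D(X)={3,4} D(Z)={} D(Y)={2,3,5,7,8}: X {3,4}->{}; Y {2,3,5,7,8}->{} => REVISION
Total revisions = 3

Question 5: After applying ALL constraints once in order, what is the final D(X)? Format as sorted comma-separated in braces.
Constraint 1 (W < X) on D(W)={2,4,5,6,7} D(X)={2,3,4}: W {2,4,5,6,7}->{2}; X {2,3,4}->{3,4}
Constraint 2 (Z < W) on D(Z)={3,4,5,6,8,9} D(W)={2}: Z {3,4,5,6,8,9}->{}; W {2}->{}
Constraint 3 (X + Z = Y) on D(X)={3,4} D(Z)={} D(Y)={2,3,5,7,8}: X {3,4}->{}; Y {2,3,5,7,8}->{}
So after all 3 constraints: D(X) = {}

Answer: {}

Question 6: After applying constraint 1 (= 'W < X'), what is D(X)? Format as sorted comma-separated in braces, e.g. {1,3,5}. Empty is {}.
Answer: {3,4}

Derivation:
Constraint 1 (W < X) on D(W)={2,4,5,6,7} D(X)={2,3,4}: W {2,4,5,6,7}->{2}; X {2,3,4}->{3,4}
So after constraint 1: D(X) = {3,4}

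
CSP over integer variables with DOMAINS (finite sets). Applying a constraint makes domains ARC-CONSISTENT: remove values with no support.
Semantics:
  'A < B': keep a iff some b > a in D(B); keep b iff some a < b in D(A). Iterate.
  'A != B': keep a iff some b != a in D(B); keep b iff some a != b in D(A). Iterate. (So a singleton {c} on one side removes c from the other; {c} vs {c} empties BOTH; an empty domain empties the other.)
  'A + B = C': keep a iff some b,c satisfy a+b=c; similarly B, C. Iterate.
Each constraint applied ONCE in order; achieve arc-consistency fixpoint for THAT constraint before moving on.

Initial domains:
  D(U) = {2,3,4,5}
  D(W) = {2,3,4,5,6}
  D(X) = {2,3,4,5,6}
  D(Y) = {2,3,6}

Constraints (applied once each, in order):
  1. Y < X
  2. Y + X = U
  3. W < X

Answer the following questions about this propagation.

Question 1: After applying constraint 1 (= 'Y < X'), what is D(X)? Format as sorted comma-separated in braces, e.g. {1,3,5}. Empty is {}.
Constraint 1 (Y < X) on D(Y)={2,3,6} D(X)={2,3,4,5,6}: Y {2,3,6}->{2,3}; X {2,3,4,5,6}->{3,4,5,6}
So after constraint 1: D(X) = {3,4,5,6}

Answer: {3,4,5,6}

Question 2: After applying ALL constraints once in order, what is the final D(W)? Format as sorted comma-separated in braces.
Constraint 1 (Y < X) on D(Y)={2,3,6} D(X)={2,3,4,5,6}: Y {2,3,6}->{2,3}; X {2,3,4,5,6}->{3,4,5,6}
Constraint 2 (Y + X = U) on D(Y)={2,3} D(X)={3,4,5,6} D(U)={2,3,4,5}: Y {2,3}->{2}; X {3,4,5,6}->{3}; U {2,3,4,5}->{5}
Constraint 3 (W < X) on D(W)={2,3,4,5,6} D(X)={3}: W {2,3,4,5,6}->{2}
So after all 3 constraints: D(W) = {2}

Answer: {2}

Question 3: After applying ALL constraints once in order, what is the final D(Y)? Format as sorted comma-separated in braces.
Constraint 1 (Y < X) on D(Y)={2,3,6} D(X)={2,3,4,5,6}: Y {2,3,6}->{2,3}; X {2,3,4,5,6}->{3,4,5,6}
Constraint 2 (Y + X = U) on D(Y)={2,3} D(X)={3,4,5,6} D(U)={2,3,4,5}: Y {2,3}->{2}; X {3,4,5,6}->{3}; U {2,3,4,5}->{5}
Constraint 3 (W < X) on D(W)={2,3,4,5,6} D(X)={3}: W {2,3,4,5,6}->{2}
So after all 3 constraints: D(Y) = {2}

Answer: {2}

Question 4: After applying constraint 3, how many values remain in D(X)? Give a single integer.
Constraint 1 (Y < X) on D(Y)={2,3,6} D(X)={2,3,4,5,6}: Y {2,3,6}->{2,3}; X {2,3,4,5,6}->{3,4,5,6}
Constraint 2 (Y + X = U) on D(Y)={2,3} D(X)={3,4,5,6} D(U)={2,3,4,5}: Y {2,3}->{2}; X {3,4,5,6}->{3}; U {2,3,4,5}->{5}
Constraint 3 (W < X) on D(W)={2,3,4,5,6} D(X)={3}: W {2,3,4,5,6}->{2}
So after constraint 3: D(X)={3}, size = 1

Answer: 1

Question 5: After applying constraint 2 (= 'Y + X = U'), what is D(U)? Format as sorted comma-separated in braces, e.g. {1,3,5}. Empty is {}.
Answer: {5}

Derivation:
Constraint 1 (Y < X) on D(Y)={2,3,6} D(X)={2,3,4,5,6}: Y {2,3,6}->{2,3}; X {2,3,4,5,6}->{3,4,5,6}
Constraint 2 (Y + X = U) on D(Y)={2,3} D(X)={3,4,5,6} D(U)={2,3,4,5}: Y {2,3}->{2}; X {3,4,5,6}->{3}; U {2,3,4,5}->{5}
So after constraint 2: D(U) = {5}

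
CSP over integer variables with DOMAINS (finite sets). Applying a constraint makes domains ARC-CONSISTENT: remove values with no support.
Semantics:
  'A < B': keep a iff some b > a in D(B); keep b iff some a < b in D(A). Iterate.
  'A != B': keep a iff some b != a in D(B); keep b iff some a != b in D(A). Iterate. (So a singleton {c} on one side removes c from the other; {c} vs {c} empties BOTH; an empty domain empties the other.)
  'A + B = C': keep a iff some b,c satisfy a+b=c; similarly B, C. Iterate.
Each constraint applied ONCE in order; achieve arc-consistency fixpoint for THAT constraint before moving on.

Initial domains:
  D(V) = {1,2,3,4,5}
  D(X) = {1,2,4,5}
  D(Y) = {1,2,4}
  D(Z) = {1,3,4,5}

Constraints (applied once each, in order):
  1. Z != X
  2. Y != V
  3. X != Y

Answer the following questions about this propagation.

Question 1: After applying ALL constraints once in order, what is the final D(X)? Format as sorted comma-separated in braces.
Constraint 1 (Z != X) on D(Z)={1,3,4,5} D(X)={1,2,4,5}: no change
Constraint 2 (Y != V) on D(Y)={1,2,4} D(V)={1,2,3,4,5}: no change
Constraint 3 (X != Y) on D(X)={1,2,4,5} D(Y)={1,2,4}: no change
So after all 3 constraints: D(X) = {1,2,4,5}

Answer: {1,2,4,5}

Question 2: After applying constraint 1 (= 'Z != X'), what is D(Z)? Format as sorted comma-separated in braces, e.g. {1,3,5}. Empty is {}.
Constraint 1 (Z != X) on D(Z)={1,3,4,5} D(X)={1,2,4,5}: no change
So after constraint 1: D(Z) = {1,3,4,5}

Answer: {1,3,4,5}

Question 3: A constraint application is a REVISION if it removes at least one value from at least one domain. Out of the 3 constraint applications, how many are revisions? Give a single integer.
Constraint 1 (Z != X) on D(Z)={1,3,4,5} D(X)={1,2,4,5}: no change => not a revision
Constraint 2 (Y != V) on D(Y)={1,2,4} D(V)={1,2,3,4,5}: no change => not a revision
Constraint 3 (X != Y) on D(X)={1,2,4,5} D(Y)={1,2,4}: no change => not a revision
Total revisions = 0

Answer: 0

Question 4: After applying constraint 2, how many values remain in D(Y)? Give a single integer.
Answer: 3

Derivation:
Constraint 1 (Z != X) on D(Z)={1,3,4,5} D(X)={1,2,4,5}: no change
Constraint 2 (Y != V) on D(Y)={1,2,4} D(V)={1,2,3,4,5}: no change
So after constraint 2: D(Y)={1,2,4}, size = 3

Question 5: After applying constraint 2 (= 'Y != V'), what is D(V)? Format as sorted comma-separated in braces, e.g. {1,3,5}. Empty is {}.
Constraint 1 (Z != X) on D(Z)={1,3,4,5} D(X)={1,2,4,5}: no change
Constraint 2 (Y != V) on D(Y)={1,2,4} D(V)={1,2,3,4,5}: no change
So after constraint 2: D(V) = {1,2,3,4,5}

Answer: {1,2,3,4,5}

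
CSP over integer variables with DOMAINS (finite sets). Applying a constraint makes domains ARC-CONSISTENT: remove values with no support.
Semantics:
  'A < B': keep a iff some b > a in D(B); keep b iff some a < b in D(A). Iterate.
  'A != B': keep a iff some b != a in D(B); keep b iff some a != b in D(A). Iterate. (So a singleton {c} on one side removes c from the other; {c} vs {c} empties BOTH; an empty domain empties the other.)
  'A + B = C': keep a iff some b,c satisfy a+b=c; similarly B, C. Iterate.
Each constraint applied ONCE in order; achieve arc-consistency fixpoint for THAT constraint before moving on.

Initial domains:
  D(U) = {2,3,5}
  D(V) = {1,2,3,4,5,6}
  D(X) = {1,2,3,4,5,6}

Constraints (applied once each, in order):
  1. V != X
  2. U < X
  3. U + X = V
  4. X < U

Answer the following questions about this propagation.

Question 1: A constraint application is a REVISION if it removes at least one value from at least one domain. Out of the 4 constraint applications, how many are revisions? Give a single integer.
Answer: 3

Derivation:
Constraint 1 (V != X) on D(V)={1,2,3,4,5,6} D(X)={1,2,3,4,5,6}: no change => not a revision
Constraint 2 (U < X) on D(U)={2,3,5} D(X)={1,2,3,4,5,6}: X {1,2,3,4,5,6}->{3,4,5,6} => REVISION
Constraint 3 (U + X = V) on D(U)={2,3,5} D(X)={3,4,5,6} D(V)={1,2,3,4,5,6}: U {2,3,5}->{2,3}; X {3,4,5,6}->{3,4}; V {1,2,3,4,5,6}->{5,6} => REVISION
Constraint 4 (X < U) on D(X)={3,4} D(U)={2,3}: X {3,4}->{}; U {2,3}->{} => REVISION
Total revisions = 3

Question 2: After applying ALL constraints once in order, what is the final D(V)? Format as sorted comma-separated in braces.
Answer: {5,6}

Derivation:
Constraint 1 (V != X) on D(V)={1,2,3,4,5,6} D(X)={1,2,3,4,5,6}: no change
Constraint 2 (U < X) on D(U)={2,3,5} D(X)={1,2,3,4,5,6}: X {1,2,3,4,5,6}->{3,4,5,6}
Constraint 3 (U + X = V) on D(U)={2,3,5} D(X)={3,4,5,6} D(V)={1,2,3,4,5,6}: U {2,3,5}->{2,3}; X {3,4,5,6}->{3,4}; V {1,2,3,4,5,6}->{5,6}
Constraint 4 (X < U) on D(X)={3,4} D(U)={2,3}: X {3,4}->{}; U {2,3}->{}
So after all 4 constraints: D(V) = {5,6}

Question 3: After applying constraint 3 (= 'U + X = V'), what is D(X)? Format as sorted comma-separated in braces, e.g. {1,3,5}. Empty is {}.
Constraint 1 (V != X) on D(V)={1,2,3,4,5,6} D(X)={1,2,3,4,5,6}: no change
Constraint 2 (U < X) on D(U)={2,3,5} D(X)={1,2,3,4,5,6}: X {1,2,3,4,5,6}->{3,4,5,6}
Constraint 3 (U + X = V) on D(U)={2,3,5} D(X)={3,4,5,6} D(V)={1,2,3,4,5,6}: U {2,3,5}->{2,3}; X {3,4,5,6}->{3,4}; V {1,2,3,4,5,6}->{5,6}
So after constraint 3: D(X) = {3,4}

Answer: {3,4}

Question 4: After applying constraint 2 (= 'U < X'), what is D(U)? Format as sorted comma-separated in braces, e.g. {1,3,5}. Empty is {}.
Constraint 1 (V != X) on D(V)={1,2,3,4,5,6} D(X)={1,2,3,4,5,6}: no change
Constraint 2 (U < X) on D(U)={2,3,5} D(X)={1,2,3,4,5,6}: X {1,2,3,4,5,6}->{3,4,5,6}
So after constraint 2: D(U) = {2,3,5}

Answer: {2,3,5}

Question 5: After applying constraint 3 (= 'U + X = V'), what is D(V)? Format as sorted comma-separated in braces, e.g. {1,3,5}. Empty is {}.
Constraint 1 (V != X) on D(V)={1,2,3,4,5,6} D(X)={1,2,3,4,5,6}: no change
Constraint 2 (U < X) on D(U)={2,3,5} D(X)={1,2,3,4,5,6}: X {1,2,3,4,5,6}->{3,4,5,6}
Constraint 3 (U + X = V) on D(U)={2,3,5} D(X)={3,4,5,6} D(V)={1,2,3,4,5,6}: U {2,3,5}->{2,3}; X {3,4,5,6}->{3,4}; V {1,2,3,4,5,6}->{5,6}
So after constraint 3: D(V) = {5,6}

Answer: {5,6}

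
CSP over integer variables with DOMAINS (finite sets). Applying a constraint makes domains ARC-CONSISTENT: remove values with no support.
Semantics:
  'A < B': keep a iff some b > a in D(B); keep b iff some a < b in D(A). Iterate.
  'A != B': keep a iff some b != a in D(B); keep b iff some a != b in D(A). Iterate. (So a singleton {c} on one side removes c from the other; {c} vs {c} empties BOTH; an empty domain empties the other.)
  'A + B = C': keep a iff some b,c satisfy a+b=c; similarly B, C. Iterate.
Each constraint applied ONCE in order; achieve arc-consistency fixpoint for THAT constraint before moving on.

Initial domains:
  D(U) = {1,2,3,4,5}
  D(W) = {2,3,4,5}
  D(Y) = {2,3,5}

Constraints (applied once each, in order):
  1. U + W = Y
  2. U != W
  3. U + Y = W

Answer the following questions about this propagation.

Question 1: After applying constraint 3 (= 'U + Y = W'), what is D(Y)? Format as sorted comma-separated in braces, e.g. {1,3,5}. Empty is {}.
Answer: {3}

Derivation:
Constraint 1 (U + W = Y) on D(U)={1,2,3,4,5} D(W)={2,3,4,5} D(Y)={2,3,5}: U {1,2,3,4,5}->{1,2,3}; W {2,3,4,5}->{2,3,4}; Y {2,3,5}->{3,5}
Constraint 2 (U != W) on D(U)={1,2,3} D(W)={2,3,4}: no change
Constraint 3 (U + Y = W) on D(U)={1,2,3} D(Y)={3,5} D(W)={2,3,4}: U {1,2,3}->{1}; Y {3,5}->{3}; W {2,3,4}->{4}
So after constraint 3: D(Y) = {3}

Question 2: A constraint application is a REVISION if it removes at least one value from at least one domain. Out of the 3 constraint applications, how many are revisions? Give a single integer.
Constraint 1 (U + W = Y) on D(U)={1,2,3,4,5} D(W)={2,3,4,5} D(Y)={2,3,5}: U {1,2,3,4,5}->{1,2,3}; W {2,3,4,5}->{2,3,4}; Y {2,3,5}->{3,5} => REVISION
Constraint 2 (U != W) on D(U)={1,2,3} D(W)={2,3,4}: no change => not a revision
Constraint 3 (U + Y = W) on D(U)={1,2,3} D(Y)={3,5} D(W)={2,3,4}: U {1,2,3}->{1}; Y {3,5}->{3}; W {2,3,4}->{4} => REVISION
Total revisions = 2

Answer: 2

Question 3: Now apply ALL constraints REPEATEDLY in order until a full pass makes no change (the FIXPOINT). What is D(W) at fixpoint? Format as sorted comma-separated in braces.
pass 0 (initial): D(W)={2,3,4,5}
pass 1: U {1,2,3,4,5}->{1}; W {2,3,4,5}->{4}; Y {2,3,5}->{3}
pass 2: U {1}->{}; W {4}->{}; Y {3}->{}
pass 3: no change
Fixpoint after 3 passes: D(W) = {}

Answer: {}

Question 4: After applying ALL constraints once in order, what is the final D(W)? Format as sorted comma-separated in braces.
Constraint 1 (U + W = Y) on D(U)={1,2,3,4,5} D(W)={2,3,4,5} D(Y)={2,3,5}: U {1,2,3,4,5}->{1,2,3}; W {2,3,4,5}->{2,3,4}; Y {2,3,5}->{3,5}
Constraint 2 (U != W) on D(U)={1,2,3} D(W)={2,3,4}: no change
Constraint 3 (U + Y = W) on D(U)={1,2,3} D(Y)={3,5} D(W)={2,3,4}: U {1,2,3}->{1}; Y {3,5}->{3}; W {2,3,4}->{4}
So after all 3 constraints: D(W) = {4}

Answer: {4}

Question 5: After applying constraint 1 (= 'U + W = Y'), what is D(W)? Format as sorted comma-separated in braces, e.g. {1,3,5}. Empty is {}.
Constraint 1 (U + W = Y) on D(U)={1,2,3,4,5} D(W)={2,3,4,5} D(Y)={2,3,5}: U {1,2,3,4,5}->{1,2,3}; W {2,3,4,5}->{2,3,4}; Y {2,3,5}->{3,5}
So after constraint 1: D(W) = {2,3,4}

Answer: {2,3,4}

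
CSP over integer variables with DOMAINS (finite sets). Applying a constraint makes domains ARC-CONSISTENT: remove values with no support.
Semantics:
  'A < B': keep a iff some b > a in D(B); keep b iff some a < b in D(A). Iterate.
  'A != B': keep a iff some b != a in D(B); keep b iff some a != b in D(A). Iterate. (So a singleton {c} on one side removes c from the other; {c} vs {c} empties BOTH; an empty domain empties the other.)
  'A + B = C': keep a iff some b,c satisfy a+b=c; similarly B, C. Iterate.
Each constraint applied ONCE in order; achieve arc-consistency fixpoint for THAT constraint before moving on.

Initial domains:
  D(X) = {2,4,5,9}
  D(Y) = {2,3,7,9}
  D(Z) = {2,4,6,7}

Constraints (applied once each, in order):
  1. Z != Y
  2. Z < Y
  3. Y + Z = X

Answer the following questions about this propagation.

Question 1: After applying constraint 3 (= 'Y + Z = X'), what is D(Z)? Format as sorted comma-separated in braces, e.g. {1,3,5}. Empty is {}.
Constraint 1 (Z != Y) on D(Z)={2,4,6,7} D(Y)={2,3,7,9}: no change
Constraint 2 (Z < Y) on D(Z)={2,4,6,7} D(Y)={2,3,7,9}: Y {2,3,7,9}->{3,7,9}
Constraint 3 (Y + Z = X) on D(Y)={3,7,9} D(Z)={2,4,6,7} D(X)={2,4,5,9}: Y {3,7,9}->{3,7}; Z {2,4,6,7}->{2,6}; X {2,4,5,9}->{5,9}
So after constraint 3: D(Z) = {2,6}

Answer: {2,6}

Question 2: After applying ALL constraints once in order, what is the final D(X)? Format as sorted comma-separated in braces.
Constraint 1 (Z != Y) on D(Z)={2,4,6,7} D(Y)={2,3,7,9}: no change
Constraint 2 (Z < Y) on D(Z)={2,4,6,7} D(Y)={2,3,7,9}: Y {2,3,7,9}->{3,7,9}
Constraint 3 (Y + Z = X) on D(Y)={3,7,9} D(Z)={2,4,6,7} D(X)={2,4,5,9}: Y {3,7,9}->{3,7}; Z {2,4,6,7}->{2,6}; X {2,4,5,9}->{5,9}
So after all 3 constraints: D(X) = {5,9}

Answer: {5,9}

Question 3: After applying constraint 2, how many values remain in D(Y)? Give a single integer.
Constraint 1 (Z != Y) on D(Z)={2,4,6,7} D(Y)={2,3,7,9}: no change
Constraint 2 (Z < Y) on D(Z)={2,4,6,7} D(Y)={2,3,7,9}: Y {2,3,7,9}->{3,7,9}
So after constraint 2: D(Y)={3,7,9}, size = 3

Answer: 3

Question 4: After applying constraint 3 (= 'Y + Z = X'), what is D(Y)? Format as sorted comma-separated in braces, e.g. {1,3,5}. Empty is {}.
Answer: {3,7}

Derivation:
Constraint 1 (Z != Y) on D(Z)={2,4,6,7} D(Y)={2,3,7,9}: no change
Constraint 2 (Z < Y) on D(Z)={2,4,6,7} D(Y)={2,3,7,9}: Y {2,3,7,9}->{3,7,9}
Constraint 3 (Y + Z = X) on D(Y)={3,7,9} D(Z)={2,4,6,7} D(X)={2,4,5,9}: Y {3,7,9}->{3,7}; Z {2,4,6,7}->{2,6}; X {2,4,5,9}->{5,9}
So after constraint 3: D(Y) = {3,7}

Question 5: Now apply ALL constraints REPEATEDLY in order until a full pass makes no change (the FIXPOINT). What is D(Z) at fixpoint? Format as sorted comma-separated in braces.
pass 0 (initial): D(Z)={2,4,6,7}
pass 1: X {2,4,5,9}->{5,9}; Y {2,3,7,9}->{3,7}; Z {2,4,6,7}->{2,6}
pass 2: no change
Fixpoint after 2 passes: D(Z) = {2,6}

Answer: {2,6}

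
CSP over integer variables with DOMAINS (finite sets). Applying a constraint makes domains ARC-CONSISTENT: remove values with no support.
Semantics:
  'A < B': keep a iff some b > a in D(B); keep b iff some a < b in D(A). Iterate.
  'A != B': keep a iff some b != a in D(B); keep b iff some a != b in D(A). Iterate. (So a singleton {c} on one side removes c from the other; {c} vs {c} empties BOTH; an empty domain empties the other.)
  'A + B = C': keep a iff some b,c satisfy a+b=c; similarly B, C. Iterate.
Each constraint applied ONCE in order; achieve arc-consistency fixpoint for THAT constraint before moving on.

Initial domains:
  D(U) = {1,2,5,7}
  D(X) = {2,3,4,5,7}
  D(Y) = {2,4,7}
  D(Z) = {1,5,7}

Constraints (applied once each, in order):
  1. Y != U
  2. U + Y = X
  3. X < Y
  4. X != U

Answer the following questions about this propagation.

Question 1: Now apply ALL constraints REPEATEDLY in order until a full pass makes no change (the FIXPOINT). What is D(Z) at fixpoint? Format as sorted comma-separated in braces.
Answer: {1,5,7}

Derivation:
pass 0 (initial): D(Z)={1,5,7}
pass 1: U {1,2,5,7}->{1,2,5}; X {2,3,4,5,7}->{3}; Y {2,4,7}->{4}
pass 2: U {1,2,5}->{}; X {3}->{}; Y {4}->{}
pass 3: no change
Fixpoint after 3 passes: D(Z) = {1,5,7}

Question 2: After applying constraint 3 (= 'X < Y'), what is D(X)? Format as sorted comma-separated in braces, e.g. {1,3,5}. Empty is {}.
Answer: {3}

Derivation:
Constraint 1 (Y != U) on D(Y)={2,4,7} D(U)={1,2,5,7}: no change
Constraint 2 (U + Y = X) on D(U)={1,2,5,7} D(Y)={2,4,7} D(X)={2,3,4,5,7}: U {1,2,5,7}->{1,2,5}; Y {2,4,7}->{2,4}; X {2,3,4,5,7}->{3,4,5,7}
Constraint 3 (X < Y) on D(X)={3,4,5,7} D(Y)={2,4}: X {3,4,5,7}->{3}; Y {2,4}->{4}
So after constraint 3: D(X) = {3}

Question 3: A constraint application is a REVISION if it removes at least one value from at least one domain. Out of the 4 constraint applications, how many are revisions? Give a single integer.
Answer: 2

Derivation:
Constraint 1 (Y != U) on D(Y)={2,4,7} D(U)={1,2,5,7}: no change => not a revision
Constraint 2 (U + Y = X) on D(U)={1,2,5,7} D(Y)={2,4,7} D(X)={2,3,4,5,7}: U {1,2,5,7}->{1,2,5}; Y {2,4,7}->{2,4}; X {2,3,4,5,7}->{3,4,5,7} => REVISION
Constraint 3 (X < Y) on D(X)={3,4,5,7} D(Y)={2,4}: X {3,4,5,7}->{3}; Y {2,4}->{4} => REVISION
Constraint 4 (X != U) on D(X)={3} D(U)={1,2,5}: no change => not a revision
Total revisions = 2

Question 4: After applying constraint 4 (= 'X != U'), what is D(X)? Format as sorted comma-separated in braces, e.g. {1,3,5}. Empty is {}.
Constraint 1 (Y != U) on D(Y)={2,4,7} D(U)={1,2,5,7}: no change
Constraint 2 (U + Y = X) on D(U)={1,2,5,7} D(Y)={2,4,7} D(X)={2,3,4,5,7}: U {1,2,5,7}->{1,2,5}; Y {2,4,7}->{2,4}; X {2,3,4,5,7}->{3,4,5,7}
Constraint 3 (X < Y) on D(X)={3,4,5,7} D(Y)={2,4}: X {3,4,5,7}->{3}; Y {2,4}->{4}
Constraint 4 (X != U) on D(X)={3} D(U)={1,2,5}: no change
So after constraint 4: D(X) = {3}

Answer: {3}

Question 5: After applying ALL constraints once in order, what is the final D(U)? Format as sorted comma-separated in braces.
Answer: {1,2,5}

Derivation:
Constraint 1 (Y != U) on D(Y)={2,4,7} D(U)={1,2,5,7}: no change
Constraint 2 (U + Y = X) on D(U)={1,2,5,7} D(Y)={2,4,7} D(X)={2,3,4,5,7}: U {1,2,5,7}->{1,2,5}; Y {2,4,7}->{2,4}; X {2,3,4,5,7}->{3,4,5,7}
Constraint 3 (X < Y) on D(X)={3,4,5,7} D(Y)={2,4}: X {3,4,5,7}->{3}; Y {2,4}->{4}
Constraint 4 (X != U) on D(X)={3} D(U)={1,2,5}: no change
So after all 4 constraints: D(U) = {1,2,5}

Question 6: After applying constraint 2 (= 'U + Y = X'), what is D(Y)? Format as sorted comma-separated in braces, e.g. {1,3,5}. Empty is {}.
Answer: {2,4}

Derivation:
Constraint 1 (Y != U) on D(Y)={2,4,7} D(U)={1,2,5,7}: no change
Constraint 2 (U + Y = X) on D(U)={1,2,5,7} D(Y)={2,4,7} D(X)={2,3,4,5,7}: U {1,2,5,7}->{1,2,5}; Y {2,4,7}->{2,4}; X {2,3,4,5,7}->{3,4,5,7}
So after constraint 2: D(Y) = {2,4}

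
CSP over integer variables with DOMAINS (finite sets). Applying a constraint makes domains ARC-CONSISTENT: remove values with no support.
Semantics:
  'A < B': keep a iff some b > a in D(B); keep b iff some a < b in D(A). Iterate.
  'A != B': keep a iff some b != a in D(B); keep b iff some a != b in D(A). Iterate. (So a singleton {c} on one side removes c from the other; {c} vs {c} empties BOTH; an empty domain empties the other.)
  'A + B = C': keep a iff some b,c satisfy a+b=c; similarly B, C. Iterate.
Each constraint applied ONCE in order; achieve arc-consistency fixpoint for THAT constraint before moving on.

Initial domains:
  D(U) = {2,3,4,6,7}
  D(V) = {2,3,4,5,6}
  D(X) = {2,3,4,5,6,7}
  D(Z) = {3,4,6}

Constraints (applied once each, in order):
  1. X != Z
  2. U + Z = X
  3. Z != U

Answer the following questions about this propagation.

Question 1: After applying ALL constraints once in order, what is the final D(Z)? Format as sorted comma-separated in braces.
Constraint 1 (X != Z) on D(X)={2,3,4,5,6,7} D(Z)={3,4,6}: no change
Constraint 2 (U + Z = X) on D(U)={2,3,4,6,7} D(Z)={3,4,6} D(X)={2,3,4,5,6,7}: U {2,3,4,6,7}->{2,3,4}; Z {3,4,6}->{3,4}; X {2,3,4,5,6,7}->{5,6,7}
Constraint 3 (Z != U) on D(Z)={3,4} D(U)={2,3,4}: no change
So after all 3 constraints: D(Z) = {3,4}

Answer: {3,4}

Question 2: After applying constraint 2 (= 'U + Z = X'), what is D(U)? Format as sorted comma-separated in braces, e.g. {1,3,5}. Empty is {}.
Answer: {2,3,4}

Derivation:
Constraint 1 (X != Z) on D(X)={2,3,4,5,6,7} D(Z)={3,4,6}: no change
Constraint 2 (U + Z = X) on D(U)={2,3,4,6,7} D(Z)={3,4,6} D(X)={2,3,4,5,6,7}: U {2,3,4,6,7}->{2,3,4}; Z {3,4,6}->{3,4}; X {2,3,4,5,6,7}->{5,6,7}
So after constraint 2: D(U) = {2,3,4}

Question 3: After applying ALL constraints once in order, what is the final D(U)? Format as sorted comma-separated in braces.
Answer: {2,3,4}

Derivation:
Constraint 1 (X != Z) on D(X)={2,3,4,5,6,7} D(Z)={3,4,6}: no change
Constraint 2 (U + Z = X) on D(U)={2,3,4,6,7} D(Z)={3,4,6} D(X)={2,3,4,5,6,7}: U {2,3,4,6,7}->{2,3,4}; Z {3,4,6}->{3,4}; X {2,3,4,5,6,7}->{5,6,7}
Constraint 3 (Z != U) on D(Z)={3,4} D(U)={2,3,4}: no change
So after all 3 constraints: D(U) = {2,3,4}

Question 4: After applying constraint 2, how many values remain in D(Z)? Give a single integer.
Constraint 1 (X != Z) on D(X)={2,3,4,5,6,7} D(Z)={3,4,6}: no change
Constraint 2 (U + Z = X) on D(U)={2,3,4,6,7} D(Z)={3,4,6} D(X)={2,3,4,5,6,7}: U {2,3,4,6,7}->{2,3,4}; Z {3,4,6}->{3,4}; X {2,3,4,5,6,7}->{5,6,7}
So after constraint 2: D(Z)={3,4}, size = 2

Answer: 2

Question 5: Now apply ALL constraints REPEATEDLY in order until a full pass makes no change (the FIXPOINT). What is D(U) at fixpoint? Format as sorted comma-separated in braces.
Answer: {2,3,4}

Derivation:
pass 0 (initial): D(U)={2,3,4,6,7}
pass 1: U {2,3,4,6,7}->{2,3,4}; X {2,3,4,5,6,7}->{5,6,7}; Z {3,4,6}->{3,4}
pass 2: no change
Fixpoint after 2 passes: D(U) = {2,3,4}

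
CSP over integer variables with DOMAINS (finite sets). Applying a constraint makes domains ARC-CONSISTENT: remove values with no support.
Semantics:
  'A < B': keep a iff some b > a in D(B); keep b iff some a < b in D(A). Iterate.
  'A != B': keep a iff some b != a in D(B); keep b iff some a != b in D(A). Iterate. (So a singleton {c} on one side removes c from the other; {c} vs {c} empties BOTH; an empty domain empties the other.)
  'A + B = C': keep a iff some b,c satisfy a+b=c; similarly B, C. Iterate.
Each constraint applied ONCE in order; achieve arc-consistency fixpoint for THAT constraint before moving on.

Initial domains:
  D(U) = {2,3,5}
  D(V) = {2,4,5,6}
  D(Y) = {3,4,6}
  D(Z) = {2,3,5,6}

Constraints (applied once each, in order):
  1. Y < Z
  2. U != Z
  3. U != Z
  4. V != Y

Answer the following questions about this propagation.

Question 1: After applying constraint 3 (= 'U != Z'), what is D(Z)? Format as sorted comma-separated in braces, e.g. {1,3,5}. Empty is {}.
Constraint 1 (Y < Z) on D(Y)={3,4,6} D(Z)={2,3,5,6}: Y {3,4,6}->{3,4}; Z {2,3,5,6}->{5,6}
Constraint 2 (U != Z) on D(U)={2,3,5} D(Z)={5,6}: no change
Constraint 3 (U != Z) on D(U)={2,3,5} D(Z)={5,6}: no change
So after constraint 3: D(Z) = {5,6}

Answer: {5,6}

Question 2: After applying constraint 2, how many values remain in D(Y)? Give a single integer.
Constraint 1 (Y < Z) on D(Y)={3,4,6} D(Z)={2,3,5,6}: Y {3,4,6}->{3,4}; Z {2,3,5,6}->{5,6}
Constraint 2 (U != Z) on D(U)={2,3,5} D(Z)={5,6}: no change
So after constraint 2: D(Y)={3,4}, size = 2

Answer: 2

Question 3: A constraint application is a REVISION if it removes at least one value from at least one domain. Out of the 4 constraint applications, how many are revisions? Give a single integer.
Answer: 1

Derivation:
Constraint 1 (Y < Z) on D(Y)={3,4,6} D(Z)={2,3,5,6}: Y {3,4,6}->{3,4}; Z {2,3,5,6}->{5,6} => REVISION
Constraint 2 (U != Z) on D(U)={2,3,5} D(Z)={5,6}: no change => not a revision
Constraint 3 (U != Z) on D(U)={2,3,5} D(Z)={5,6}: no change => not a revision
Constraint 4 (V != Y) on D(V)={2,4,5,6} D(Y)={3,4}: no change => not a revision
Total revisions = 1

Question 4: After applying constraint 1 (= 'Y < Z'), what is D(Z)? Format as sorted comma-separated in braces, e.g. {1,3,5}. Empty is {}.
Constraint 1 (Y < Z) on D(Y)={3,4,6} D(Z)={2,3,5,6}: Y {3,4,6}->{3,4}; Z {2,3,5,6}->{5,6}
So after constraint 1: D(Z) = {5,6}

Answer: {5,6}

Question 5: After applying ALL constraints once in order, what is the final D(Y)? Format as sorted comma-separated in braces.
Answer: {3,4}

Derivation:
Constraint 1 (Y < Z) on D(Y)={3,4,6} D(Z)={2,3,5,6}: Y {3,4,6}->{3,4}; Z {2,3,5,6}->{5,6}
Constraint 2 (U != Z) on D(U)={2,3,5} D(Z)={5,6}: no change
Constraint 3 (U != Z) on D(U)={2,3,5} D(Z)={5,6}: no change
Constraint 4 (V != Y) on D(V)={2,4,5,6} D(Y)={3,4}: no change
So after all 4 constraints: D(Y) = {3,4}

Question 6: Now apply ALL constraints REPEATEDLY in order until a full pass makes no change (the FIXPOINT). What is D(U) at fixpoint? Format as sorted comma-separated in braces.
pass 0 (initial): D(U)={2,3,5}
pass 1: Y {3,4,6}->{3,4}; Z {2,3,5,6}->{5,6}
pass 2: no change
Fixpoint after 2 passes: D(U) = {2,3,5}

Answer: {2,3,5}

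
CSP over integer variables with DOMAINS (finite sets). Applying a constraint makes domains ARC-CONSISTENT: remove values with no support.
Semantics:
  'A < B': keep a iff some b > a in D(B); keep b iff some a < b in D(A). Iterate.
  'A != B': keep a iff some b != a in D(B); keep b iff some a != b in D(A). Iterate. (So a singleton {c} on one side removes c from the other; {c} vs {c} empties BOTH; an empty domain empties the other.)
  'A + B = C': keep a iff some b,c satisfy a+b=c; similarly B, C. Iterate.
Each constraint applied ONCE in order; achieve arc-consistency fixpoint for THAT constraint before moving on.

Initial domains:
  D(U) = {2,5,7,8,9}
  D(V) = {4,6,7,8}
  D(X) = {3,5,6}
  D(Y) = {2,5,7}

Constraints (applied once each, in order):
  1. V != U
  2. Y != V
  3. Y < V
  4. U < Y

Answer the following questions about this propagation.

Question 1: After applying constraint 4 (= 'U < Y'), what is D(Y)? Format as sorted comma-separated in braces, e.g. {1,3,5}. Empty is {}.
Constraint 1 (V != U) on D(V)={4,6,7,8} D(U)={2,5,7,8,9}: no change
Constraint 2 (Y != V) on D(Y)={2,5,7} D(V)={4,6,7,8}: no change
Constraint 3 (Y < V) on D(Y)={2,5,7} D(V)={4,6,7,8}: no change
Constraint 4 (U < Y) on D(U)={2,5,7,8,9} D(Y)={2,5,7}: U {2,5,7,8,9}->{2,5}; Y {2,5,7}->{5,7}
So after constraint 4: D(Y) = {5,7}

Answer: {5,7}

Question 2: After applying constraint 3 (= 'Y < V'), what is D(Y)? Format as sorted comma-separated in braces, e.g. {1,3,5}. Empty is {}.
Constraint 1 (V != U) on D(V)={4,6,7,8} D(U)={2,5,7,8,9}: no change
Constraint 2 (Y != V) on D(Y)={2,5,7} D(V)={4,6,7,8}: no change
Constraint 3 (Y < V) on D(Y)={2,5,7} D(V)={4,6,7,8}: no change
So after constraint 3: D(Y) = {2,5,7}

Answer: {2,5,7}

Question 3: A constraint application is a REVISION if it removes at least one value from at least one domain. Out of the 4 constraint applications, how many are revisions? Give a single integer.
Answer: 1

Derivation:
Constraint 1 (V != U) on D(V)={4,6,7,8} D(U)={2,5,7,8,9}: no change => not a revision
Constraint 2 (Y != V) on D(Y)={2,5,7} D(V)={4,6,7,8}: no change => not a revision
Constraint 3 (Y < V) on D(Y)={2,5,7} D(V)={4,6,7,8}: no change => not a revision
Constraint 4 (U < Y) on D(U)={2,5,7,8,9} D(Y)={2,5,7}: U {2,5,7,8,9}->{2,5}; Y {2,5,7}->{5,7} => REVISION
Total revisions = 1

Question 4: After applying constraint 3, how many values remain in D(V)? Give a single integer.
Answer: 4

Derivation:
Constraint 1 (V != U) on D(V)={4,6,7,8} D(U)={2,5,7,8,9}: no change
Constraint 2 (Y != V) on D(Y)={2,5,7} D(V)={4,6,7,8}: no change
Constraint 3 (Y < V) on D(Y)={2,5,7} D(V)={4,6,7,8}: no change
So after constraint 3: D(V)={4,6,7,8}, size = 4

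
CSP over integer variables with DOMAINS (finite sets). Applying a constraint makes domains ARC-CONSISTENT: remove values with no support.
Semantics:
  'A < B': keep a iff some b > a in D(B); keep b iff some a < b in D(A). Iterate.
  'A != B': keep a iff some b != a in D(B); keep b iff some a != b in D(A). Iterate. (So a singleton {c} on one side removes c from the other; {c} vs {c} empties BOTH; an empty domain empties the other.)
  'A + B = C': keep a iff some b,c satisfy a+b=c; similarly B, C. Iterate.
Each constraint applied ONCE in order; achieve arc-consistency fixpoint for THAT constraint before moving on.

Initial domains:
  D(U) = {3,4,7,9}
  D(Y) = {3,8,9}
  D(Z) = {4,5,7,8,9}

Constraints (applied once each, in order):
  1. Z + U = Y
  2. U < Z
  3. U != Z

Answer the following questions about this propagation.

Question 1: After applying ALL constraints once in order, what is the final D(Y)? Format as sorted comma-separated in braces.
Constraint 1 (Z + U = Y) on D(Z)={4,5,7,8,9} D(U)={3,4,7,9} D(Y)={3,8,9}: Z {4,5,7,8,9}->{4,5}; U {3,4,7,9}->{3,4}; Y {3,8,9}->{8,9}
Constraint 2 (U < Z) on D(U)={3,4} D(Z)={4,5}: no change
Constraint 3 (U != Z) on D(U)={3,4} D(Z)={4,5}: no change
So after all 3 constraints: D(Y) = {8,9}

Answer: {8,9}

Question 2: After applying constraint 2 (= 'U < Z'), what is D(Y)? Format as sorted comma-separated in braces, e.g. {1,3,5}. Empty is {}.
Answer: {8,9}

Derivation:
Constraint 1 (Z + U = Y) on D(Z)={4,5,7,8,9} D(U)={3,4,7,9} D(Y)={3,8,9}: Z {4,5,7,8,9}->{4,5}; U {3,4,7,9}->{3,4}; Y {3,8,9}->{8,9}
Constraint 2 (U < Z) on D(U)={3,4} D(Z)={4,5}: no change
So after constraint 2: D(Y) = {8,9}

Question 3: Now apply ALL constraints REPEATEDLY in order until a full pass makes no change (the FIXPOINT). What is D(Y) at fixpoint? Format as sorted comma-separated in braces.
Answer: {8,9}

Derivation:
pass 0 (initial): D(Y)={3,8,9}
pass 1: U {3,4,7,9}->{3,4}; Y {3,8,9}->{8,9}; Z {4,5,7,8,9}->{4,5}
pass 2: no change
Fixpoint after 2 passes: D(Y) = {8,9}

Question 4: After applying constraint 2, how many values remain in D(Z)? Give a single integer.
Constraint 1 (Z + U = Y) on D(Z)={4,5,7,8,9} D(U)={3,4,7,9} D(Y)={3,8,9}: Z {4,5,7,8,9}->{4,5}; U {3,4,7,9}->{3,4}; Y {3,8,9}->{8,9}
Constraint 2 (U < Z) on D(U)={3,4} D(Z)={4,5}: no change
So after constraint 2: D(Z)={4,5}, size = 2

Answer: 2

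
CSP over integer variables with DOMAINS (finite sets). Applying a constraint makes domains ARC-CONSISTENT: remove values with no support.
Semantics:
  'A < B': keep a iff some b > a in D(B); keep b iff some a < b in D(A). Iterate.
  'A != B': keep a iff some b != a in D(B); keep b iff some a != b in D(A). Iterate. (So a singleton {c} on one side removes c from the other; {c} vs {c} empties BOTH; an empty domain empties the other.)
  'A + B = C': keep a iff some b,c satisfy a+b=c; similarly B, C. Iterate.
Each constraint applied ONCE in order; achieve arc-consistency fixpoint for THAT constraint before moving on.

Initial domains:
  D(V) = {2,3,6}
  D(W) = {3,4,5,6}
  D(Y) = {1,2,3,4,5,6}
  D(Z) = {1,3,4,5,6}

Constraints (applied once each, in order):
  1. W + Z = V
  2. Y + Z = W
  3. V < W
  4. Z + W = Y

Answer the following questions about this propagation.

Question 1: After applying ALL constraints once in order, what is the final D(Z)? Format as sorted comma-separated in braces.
Constraint 1 (W + Z = V) on D(W)={3,4,5,6} D(Z)={1,3,4,5,6} D(V)={2,3,6}: W {3,4,5,6}->{3,5}; Z {1,3,4,5,6}->{1,3}; V {2,3,6}->{6}
Constraint 2 (Y + Z = W) on D(Y)={1,2,3,4,5,6} D(Z)={1,3} D(W)={3,5}: Y {1,2,3,4,5,6}->{2,4}
Constraint 3 (V < W) on D(V)={6} D(W)={3,5}: V {6}->{}; W {3,5}->{}
Constraint 4 (Z + W = Y) on D(Z)={1,3} D(W)={} D(Y)={2,4}: Z {1,3}->{}; Y {2,4}->{}
So after all 4 constraints: D(Z) = {}

Answer: {}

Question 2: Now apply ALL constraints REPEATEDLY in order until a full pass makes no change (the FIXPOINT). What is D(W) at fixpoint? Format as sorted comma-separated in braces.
pass 0 (initial): D(W)={3,4,5,6}
pass 1: V {2,3,6}->{}; W {3,4,5,6}->{}; Y {1,2,3,4,5,6}->{}; Z {1,3,4,5,6}->{}
pass 2: no change
Fixpoint after 2 passes: D(W) = {}

Answer: {}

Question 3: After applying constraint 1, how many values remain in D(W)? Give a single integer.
Answer: 2

Derivation:
Constraint 1 (W + Z = V) on D(W)={3,4,5,6} D(Z)={1,3,4,5,6} D(V)={2,3,6}: W {3,4,5,6}->{3,5}; Z {1,3,4,5,6}->{1,3}; V {2,3,6}->{6}
So after constraint 1: D(W)={3,5}, size = 2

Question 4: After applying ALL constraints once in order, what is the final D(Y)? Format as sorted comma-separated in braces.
Constraint 1 (W + Z = V) on D(W)={3,4,5,6} D(Z)={1,3,4,5,6} D(V)={2,3,6}: W {3,4,5,6}->{3,5}; Z {1,3,4,5,6}->{1,3}; V {2,3,6}->{6}
Constraint 2 (Y + Z = W) on D(Y)={1,2,3,4,5,6} D(Z)={1,3} D(W)={3,5}: Y {1,2,3,4,5,6}->{2,4}
Constraint 3 (V < W) on D(V)={6} D(W)={3,5}: V {6}->{}; W {3,5}->{}
Constraint 4 (Z + W = Y) on D(Z)={1,3} D(W)={} D(Y)={2,4}: Z {1,3}->{}; Y {2,4}->{}
So after all 4 constraints: D(Y) = {}

Answer: {}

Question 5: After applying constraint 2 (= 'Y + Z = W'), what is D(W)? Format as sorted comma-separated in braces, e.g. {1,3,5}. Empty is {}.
Answer: {3,5}

Derivation:
Constraint 1 (W + Z = V) on D(W)={3,4,5,6} D(Z)={1,3,4,5,6} D(V)={2,3,6}: W {3,4,5,6}->{3,5}; Z {1,3,4,5,6}->{1,3}; V {2,3,6}->{6}
Constraint 2 (Y + Z = W) on D(Y)={1,2,3,4,5,6} D(Z)={1,3} D(W)={3,5}: Y {1,2,3,4,5,6}->{2,4}
So after constraint 2: D(W) = {3,5}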